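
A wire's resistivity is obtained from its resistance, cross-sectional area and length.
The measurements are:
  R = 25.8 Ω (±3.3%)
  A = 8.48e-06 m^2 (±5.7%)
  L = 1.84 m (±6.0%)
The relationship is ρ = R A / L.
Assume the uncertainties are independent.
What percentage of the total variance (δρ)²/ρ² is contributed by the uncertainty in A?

40.9%

(δρ/ρ)² = (1·δR/R)² + (1·δA/A)² + (-1·δL/L)²
  R term: (1×0.0330)² = 0.00109
  A term: (1×0.0570)² = 0.00325
  L term: (-1×0.0600)² = 0.00360
Total = 0.00794. Share from A = 0.00325/0.00794 = 0.409.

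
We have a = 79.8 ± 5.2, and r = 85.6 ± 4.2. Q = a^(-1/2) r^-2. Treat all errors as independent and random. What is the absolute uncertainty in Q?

1.58e-06

Q is a product of powers, so relative uncertainties combine in quadrature:
  (−½·δa/a)² = (-0.5×0.0652)² = 0.00106;  (-2·δr/r)² = (-2×0.0491)² = 0.00963
δQ/Q = √(0.0107) = 0.103
Q = 1.53e-05, so δQ = 0.103 × 1.53e-05 = 1.58e-06.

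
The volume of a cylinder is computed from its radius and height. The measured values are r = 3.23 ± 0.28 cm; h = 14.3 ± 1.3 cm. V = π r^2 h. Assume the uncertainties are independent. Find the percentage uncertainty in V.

19.6%

V is a product of powers, so relative uncertainties combine in quadrature:
  (2·δr/r)² = (2×0.0867)² = 0.0301;  (1·δh/h)² = (1×0.0909)² = 0.00826
δV/V = √(0.0383) = 0.196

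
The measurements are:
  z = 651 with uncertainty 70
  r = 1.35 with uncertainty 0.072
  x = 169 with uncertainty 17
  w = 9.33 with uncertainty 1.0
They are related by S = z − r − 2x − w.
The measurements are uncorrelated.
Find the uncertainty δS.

77.8

Absolute uncertainties add in quadrature for a linear combination:
  (δz)² = 4900;  (δr)² = 0.00518;  (2·δx)² = 1160;  (δw)² = 1.00
δS = √(6060) = 77.8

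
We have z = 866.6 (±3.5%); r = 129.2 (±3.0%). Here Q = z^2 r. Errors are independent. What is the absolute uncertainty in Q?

7.39e+06

Since Q is a product/quotient, work with relative uncertainties:
  (2·δz/z)² = (2×0.0350)² = 0.00490;  (1·δr/r)² = (1×0.0300)² = 0.000900
δQ/Q = √(0.00580) = 0.0762
Q = 9.703e+07, so δQ = 0.0762 × 9.703e+07 = 7.39e+06.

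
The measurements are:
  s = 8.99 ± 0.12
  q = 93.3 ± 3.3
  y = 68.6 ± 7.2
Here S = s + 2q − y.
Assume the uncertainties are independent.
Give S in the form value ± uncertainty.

S is a linear combination, so absolute uncertainties add in quadrature:
  (δs)² = 0.0144;  (2·δq)² = 43.6;  (δy)² = 51.8
δS = √(95.4) = 9.77
S = 127.

127 ± 9.77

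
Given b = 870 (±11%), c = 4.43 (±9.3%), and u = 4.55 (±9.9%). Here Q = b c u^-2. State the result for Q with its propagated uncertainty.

Q is a product of powers, so relative uncertainties combine in quadrature:
  (1·δb/b)² = (1×0.110)² = 0.0121;  (1·δc/c)² = (1×0.0930)² = 0.00865;  (-2·δu/u)² = (-2×0.0990)² = 0.0392
δQ/Q = √(0.0600) = 0.245
Q = 186, so δQ = 0.245 × 186 = 45.6.

186 ± 45.6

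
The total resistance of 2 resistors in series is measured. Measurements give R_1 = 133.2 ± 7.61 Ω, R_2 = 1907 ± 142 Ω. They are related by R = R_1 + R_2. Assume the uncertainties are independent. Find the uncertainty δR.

For a sum/difference, combine absolute errors in quadrature:
  (δR_1)² = 57.9;  (δR_2)² = 20200
δR = √(20200) = 142 Ω

142 Ω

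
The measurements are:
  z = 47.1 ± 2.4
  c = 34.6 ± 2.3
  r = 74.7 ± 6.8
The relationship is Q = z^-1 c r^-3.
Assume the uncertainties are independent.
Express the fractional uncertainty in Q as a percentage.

28.6%

Relative error in a monomial: (δQ/Q)² = Σ (nᵢ · δxᵢ/xᵢ)².
  (-1·δz/z)² = (-1×0.0510)² = 0.00260;  (1·δc/c)² = (1×0.0665)² = 0.00442;  (-3·δr/r)² = (-3×0.0910)² = 0.0746
δQ/Q = √(0.0816) = 0.286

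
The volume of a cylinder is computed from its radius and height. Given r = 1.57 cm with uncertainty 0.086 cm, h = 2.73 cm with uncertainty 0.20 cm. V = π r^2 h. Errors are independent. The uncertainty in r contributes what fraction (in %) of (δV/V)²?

(δV/V)² = (2·δr/r)² + (1·δh/h)²
  r term: (2×0.0548)² = 0.0120
  h term: (1×0.0733)² = 0.00537
Total = 0.0174. Share from r = 0.0120/0.0174 = 0.691.

69.1%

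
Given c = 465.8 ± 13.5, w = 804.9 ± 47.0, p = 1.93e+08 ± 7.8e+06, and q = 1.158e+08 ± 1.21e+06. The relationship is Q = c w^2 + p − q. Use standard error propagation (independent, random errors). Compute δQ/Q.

Let h = c·w^2 = 3.018e+08. δh/h = √((1·δc/c)² + (2·δw/w)²) = √(0.000840 + 0.0136) = 0.120, so δh = 3.63e+07.
Q = h + p − q: δQ = √(δh² + δp² + δq²) = √(1.32e+15 + 6.08e+13 + 1.46e+12) = 3.72e+07
Q = 3.79e+08, so δQ/Q = 3.72e+07/3.79e+08 = 0.0981.

0.0981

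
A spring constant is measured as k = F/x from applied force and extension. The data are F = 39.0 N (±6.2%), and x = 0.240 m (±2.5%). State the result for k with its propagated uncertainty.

162 ± 10.9 N/m

Each factor contributes (exponent × relative error)² to (δk/k)²:
  (1·δF/F)² = (1×0.0620)² = 0.00384;  (-1·δx/x)² = (-1×0.0250)² = 0.000625
δk/k = √(0.00447) = 0.0669
k = 162 N/m, so δk = 0.0669 × 162 = 10.9 N/m.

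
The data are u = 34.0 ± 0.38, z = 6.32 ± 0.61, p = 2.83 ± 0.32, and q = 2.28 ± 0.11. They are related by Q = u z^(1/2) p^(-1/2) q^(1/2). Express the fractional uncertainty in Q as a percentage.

7.89%

Each factor contributes (exponent × relative error)² to (δQ/Q)²:
  (1·δu/u)² = (1×0.0112)² = 0.000125;  (½·δz/z)² = (0.5×0.0965)² = 0.00233;  (−½·δp/p)² = (-0.5×0.113)² = 0.00320;  (½·δq/q)² = (0.5×0.0482)² = 0.000582
δQ/Q = √(0.00623) = 0.0789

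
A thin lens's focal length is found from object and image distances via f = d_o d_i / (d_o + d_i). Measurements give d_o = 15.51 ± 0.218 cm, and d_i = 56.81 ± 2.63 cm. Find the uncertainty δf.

∂f/∂d_o = (d_i/(d_o+d_i))² = 0.617;  ∂f/∂d_i = (d_o/(d_o+d_i))² = 0.0460
δf = √((∂f/∂d_o · δd_o)² + (∂f/∂d_i · δd_i)²) = √(0.0181 + 0.0146) = 0.181 cm

0.181 cm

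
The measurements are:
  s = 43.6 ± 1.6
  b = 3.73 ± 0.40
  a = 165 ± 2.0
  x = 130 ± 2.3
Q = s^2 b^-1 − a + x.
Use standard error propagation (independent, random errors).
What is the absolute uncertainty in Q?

Let p = s^2·b^-1 = 510. δp/p = √((2·δs/s)² + (-1·δb/b)²) = √(0.00539 + 0.0115) = 0.130, so δp = 66.2.
Q = p − a + x: δQ = √(δp² + δa² + δx²) = √(4390 + 4.00 + 5.29) = 66.3

66.3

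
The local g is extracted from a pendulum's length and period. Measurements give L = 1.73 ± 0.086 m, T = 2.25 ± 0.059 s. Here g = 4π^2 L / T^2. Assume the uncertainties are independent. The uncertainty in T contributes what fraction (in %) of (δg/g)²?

52.7%

(δg/g)² = (1·δL/L)² + (-2·δT/T)²
  L term: (1×0.0497)² = 0.00247
  T term: (-2×0.0262)² = 0.00275
Total = 0.00522. Share from T = 0.00275/0.00522 = 0.527.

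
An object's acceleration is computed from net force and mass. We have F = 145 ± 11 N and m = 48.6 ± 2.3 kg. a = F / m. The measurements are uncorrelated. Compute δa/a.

0.0894

Since a is a product/quotient, work with relative uncertainties:
  (1·δF/F)² = (1×0.0759)² = 0.00576;  (-1·δm/m)² = (-1×0.0473)² = 0.00224
δa/a = √(0.00799) = 0.0894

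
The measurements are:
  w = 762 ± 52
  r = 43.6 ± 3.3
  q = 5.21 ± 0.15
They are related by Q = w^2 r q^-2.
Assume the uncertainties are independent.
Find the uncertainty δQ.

Since Q is a product/quotient, work with relative uncertainties:
  (2·δw/w)² = (2×0.0682)² = 0.0186;  (1·δr/r)² = (1×0.0757)² = 0.00573;  (-2·δq/q)² = (-2×0.0288)² = 0.00332
δQ/Q = √(0.0277) = 0.166
Q = 9.33e+05, so δQ = 0.166 × 9.33e+05 = 1.55e+05.

1.55e+05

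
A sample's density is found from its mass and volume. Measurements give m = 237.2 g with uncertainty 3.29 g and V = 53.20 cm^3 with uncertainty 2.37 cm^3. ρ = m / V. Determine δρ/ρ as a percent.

4.67%

Since ρ is a product/quotient, work with relative uncertainties:
  (1·δm/m)² = (1×0.0139)² = 0.000192;  (-1·δV/V)² = (-1×0.0445)² = 0.00198
δρ/ρ = √(0.00218) = 0.0467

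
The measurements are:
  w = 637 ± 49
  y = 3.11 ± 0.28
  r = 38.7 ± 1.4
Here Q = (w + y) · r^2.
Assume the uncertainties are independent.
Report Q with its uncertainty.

(9.59 ± 1.01) × 10^5

Let u = w + y = 640. δu = √(δw² + δy²) = √(2400 + 0.0784) = 49.0, so δu/u = 0.0766.
Q is then a monomial in u, r:
δQ/Q = √((δu/u)² + (2·δr/r)²) = √(0.00586 + 0.00523) = 0.105
Q = 9.59e+05, so δQ = 0.105 × 9.59e+05 = 1.01e+05.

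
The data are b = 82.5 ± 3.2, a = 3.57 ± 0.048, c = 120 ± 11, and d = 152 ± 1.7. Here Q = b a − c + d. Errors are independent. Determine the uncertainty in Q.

16.4

Let p = b·a = 295. δp/p = √((1·δb/b)² + (1·δa/a)²) = √(0.00150 + 0.000181) = 0.0411, so δp = 12.1.
Q = p − c + d: δQ = √(δp² + δc² + δd²) = √(146 + 121 + 2.89) = 16.4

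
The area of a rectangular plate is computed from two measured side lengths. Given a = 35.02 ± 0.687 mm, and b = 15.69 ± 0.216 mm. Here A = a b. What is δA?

A is a product of powers, so relative uncertainties combine in quadrature:
  (1·δa/a)² = (1×0.0196)² = 0.000385;  (1·δb/b)² = (1×0.0138)² = 0.000190
δA/A = √(0.000574) = 0.0240
A = 549.5 mm^2, so δA = 0.0240 × 549.5 = 13.2 mm^2.

13.2 mm^2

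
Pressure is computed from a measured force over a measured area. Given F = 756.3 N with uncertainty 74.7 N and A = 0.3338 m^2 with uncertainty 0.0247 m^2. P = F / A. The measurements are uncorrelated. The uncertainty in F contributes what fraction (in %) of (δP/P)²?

64.1%

(δP/P)² = (1·δF/F)² + (-1·δA/A)²
  F term: (1×0.0988)² = 0.00976
  A term: (-1×0.0740)² = 0.00548
Total = 0.0152. Share from F = 0.00976/0.0152 = 0.641.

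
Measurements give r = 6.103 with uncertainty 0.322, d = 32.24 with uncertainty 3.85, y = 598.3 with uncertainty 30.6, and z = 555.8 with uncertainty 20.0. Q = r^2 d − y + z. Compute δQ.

Let p = r^2·d = 1201. δp/p = √((2·δr/r)² + (1·δd/d)²) = √(0.0111 + 0.0143) = 0.159, so δp = 191.
Q = p − y + z: δQ = √(δp² + δy² + δz²) = √(36600 + 936 + 400) = 195

195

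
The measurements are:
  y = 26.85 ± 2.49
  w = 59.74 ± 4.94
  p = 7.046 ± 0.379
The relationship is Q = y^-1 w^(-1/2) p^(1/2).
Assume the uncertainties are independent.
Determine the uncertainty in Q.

0.00134

Products/powers → add relative errors in quadrature, weighted by exponent:
  (-1·δy/y)² = (-1×0.0927)² = 0.00860;  (−½·δw/w)² = (-0.5×0.0827)² = 0.00171;  (½·δp/p)² = (0.5×0.0538)² = 0.000723
δQ/Q = √(0.0110) = 0.105
Q = 0.01279, so δQ = 0.105 × 0.01279 = 0.00134.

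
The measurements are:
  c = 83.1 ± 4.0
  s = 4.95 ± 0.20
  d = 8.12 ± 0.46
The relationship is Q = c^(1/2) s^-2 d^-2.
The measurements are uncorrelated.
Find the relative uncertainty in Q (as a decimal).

Products/powers → add relative errors in quadrature, weighted by exponent:
  (½·δc/c)² = (0.5×0.0481)² = 0.000579;  (-2·δs/s)² = (-2×0.0404)² = 0.00653;  (-2·δd/d)² = (-2×0.0567)² = 0.0128
δQ/Q = √(0.0199) = 0.141

0.141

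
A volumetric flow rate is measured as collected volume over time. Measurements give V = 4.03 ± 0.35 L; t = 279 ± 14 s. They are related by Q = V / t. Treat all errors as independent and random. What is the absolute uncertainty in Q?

0.00145 L/s

Relative error in a monomial: (δQ/Q)² = Σ (nᵢ · δxᵢ/xᵢ)².
  (1·δV/V)² = (1×0.0868)² = 0.00754;  (-1·δt/t)² = (-1×0.0502)² = 0.00252
δQ/Q = √(0.0101) = 0.100
Q = 0.0144 L/s, so δQ = 0.100 × 0.0144 = 0.00145 L/s.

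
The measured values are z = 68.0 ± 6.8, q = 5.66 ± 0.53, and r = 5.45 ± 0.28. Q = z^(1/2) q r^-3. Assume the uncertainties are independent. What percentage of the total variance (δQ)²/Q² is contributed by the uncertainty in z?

7.14%

(δQ/Q)² = (½·δz/z)² + (1·δq/q)² + (-3·δr/r)²
  z term: (0.5×0.100)² = 0.00250
  q term: (1×0.0936)² = 0.00877
  r term: (-3×0.0514)² = 0.0238
Total = 0.0350. Share from z = 0.00250/0.0350 = 0.0714.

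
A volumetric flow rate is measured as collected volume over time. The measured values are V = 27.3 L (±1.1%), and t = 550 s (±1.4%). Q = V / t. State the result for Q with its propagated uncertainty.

For a monomial Q ∝ V, t^-1, fractional errors add in quadrature:
  (1·δV/V)² = (1×0.0110)² = 0.000121;  (-1·δt/t)² = (-1×0.0140)² = 0.000196
δQ/Q = √(0.000317) = 0.0178
Q = 0.0496 L/s, so δQ = 0.0178 × 0.0496 = 0.000884 L/s.

0.0496 ± 0.000884 L/s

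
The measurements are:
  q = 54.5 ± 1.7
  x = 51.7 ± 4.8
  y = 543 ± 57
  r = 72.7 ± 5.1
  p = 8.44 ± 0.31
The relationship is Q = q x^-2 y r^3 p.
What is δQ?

Since Q is a product/quotient, work with relative uncertainties:
  (1·δq/q)² = (1×0.0312)² = 0.000973;  (-2·δx/x)² = (-2×0.0928)² = 0.0345;  (1·δy/y)² = (1×0.105)² = 0.0110;  (3·δr/r)² = (3×0.0702)² = 0.0443;  (1·δp/p)² = (1×0.0367)² = 0.00135
δQ/Q = √(0.0921) = 0.303
Q = 3.59e+07, so δQ = 0.303 × 3.59e+07 = 1.09e+07.

1.09e+07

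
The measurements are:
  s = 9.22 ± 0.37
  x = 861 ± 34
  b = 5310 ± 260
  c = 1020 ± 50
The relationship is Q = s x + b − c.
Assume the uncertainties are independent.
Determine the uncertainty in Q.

Let p = s·x = 7940. δp/p = √((1·δs/s)² + (1·δx/x)²) = √(0.00161 + 0.00156) = 0.0563, so δp = 447.
Q = p + b − c: δQ = √(δp² + δb² + δc²) = √(2e+05 + 67600 + 2500) = 519

519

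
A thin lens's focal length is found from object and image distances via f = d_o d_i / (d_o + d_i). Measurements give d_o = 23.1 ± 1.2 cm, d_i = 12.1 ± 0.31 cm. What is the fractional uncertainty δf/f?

0.0245

∂f/∂d_o = (d_i/(d_o+d_i))² = 0.118;  ∂f/∂d_i = (d_o/(d_o+d_i))² = 0.431
δf = √((∂f/∂d_o · δd_o)² + (∂f/∂d_i · δd_i)²) = √(0.0201 + 0.0178) = 0.195 cm
f = 7.94 cm, so δf/f = 0.195/7.94 = 0.0245.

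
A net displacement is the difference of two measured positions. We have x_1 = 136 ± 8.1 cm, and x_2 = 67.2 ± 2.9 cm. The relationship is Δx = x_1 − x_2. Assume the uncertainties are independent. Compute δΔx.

8.60 cm

Δx is a linear combination, so absolute uncertainties add in quadrature:
  (δx_1)² = 65.6;  (δx_2)² = 8.41
δΔx = √(74.0) = 8.60 cm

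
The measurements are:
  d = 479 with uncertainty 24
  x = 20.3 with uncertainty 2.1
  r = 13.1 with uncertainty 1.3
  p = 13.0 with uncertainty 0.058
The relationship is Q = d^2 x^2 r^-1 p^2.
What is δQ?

Since Q is a product/quotient, work with relative uncertainties:
  (2·δd/d)² = (2×0.0501)² = 0.0100;  (2·δx/x)² = (2×0.103)² = 0.0428;  (-1·δr/r)² = (-1×0.0992)² = 0.00985;  (2·δp/p)² = (2×0.00446)² = 7.96e-05
δQ/Q = √(0.0628) = 0.251
Q = 1.22e+09, so δQ = 0.251 × 1.22e+09 = 3.06e+08.

3.06e+08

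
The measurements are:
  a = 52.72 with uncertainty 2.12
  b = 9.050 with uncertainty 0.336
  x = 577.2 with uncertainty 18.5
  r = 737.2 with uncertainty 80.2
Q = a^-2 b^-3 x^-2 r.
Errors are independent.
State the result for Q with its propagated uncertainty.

For a monomial Q ∝ a^-2, b^-3, x^-2, r, fractional errors add in quadrature:
  (-2·δa/a)² = (-2×0.0402)² = 0.00647;  (-3·δb/b)² = (-3×0.0371)² = 0.0124;  (-2·δx/x)² = (-2×0.0321)² = 0.00411;  (1·δr/r)² = (1×0.109)² = 0.0118
δQ/Q = √(0.0348) = 0.187
Q = 1.074e-09, so δQ = 0.187 × 1.074e-09 = 2e-10.

(1.074 ± 0.200) × 10^-9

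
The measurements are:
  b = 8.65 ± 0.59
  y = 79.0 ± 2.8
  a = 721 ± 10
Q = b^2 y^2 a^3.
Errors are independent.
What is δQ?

Since Q is a product/quotient, work with relative uncertainties:
  (2·δb/b)² = (2×0.0682)² = 0.0186;  (2·δy/y)² = (2×0.0354)² = 0.00502;  (3·δa/a)² = (3×0.0139)² = 0.00173
δQ/Q = √(0.0254) = 0.159
Q = 1.75e+14, so δQ = 0.159 × 1.75e+14 = 2.79e+13.

2.79e+13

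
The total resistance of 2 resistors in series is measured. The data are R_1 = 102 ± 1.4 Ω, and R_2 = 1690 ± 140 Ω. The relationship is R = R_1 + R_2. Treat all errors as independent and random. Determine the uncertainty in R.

Each term contributes (cᵢ δxᵢ)² to (δR)²:
  (δR_1)² = 1.96;  (δR_2)² = 19600
δR = √(19600) = 140 Ω

140 Ω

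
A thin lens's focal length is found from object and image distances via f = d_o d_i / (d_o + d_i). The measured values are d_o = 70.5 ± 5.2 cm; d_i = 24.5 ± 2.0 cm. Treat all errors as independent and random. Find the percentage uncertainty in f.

∂f/∂d_o = (d_i/(d_o+d_i))² = 0.0665;  ∂f/∂d_i = (d_o/(d_o+d_i))² = 0.551
δf = √((∂f/∂d_o · δd_o)² + (∂f/∂d_i · δd_i)²) = √(0.120 + 1.21) = 1.15 cm
f = 18.2 cm, so δf/f = 1.15/18.2 = 0.0635.

6.35%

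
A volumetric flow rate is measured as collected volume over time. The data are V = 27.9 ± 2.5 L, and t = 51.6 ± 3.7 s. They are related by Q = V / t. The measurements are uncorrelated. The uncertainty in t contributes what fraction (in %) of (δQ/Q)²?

39.0%

(δQ/Q)² = (1·δV/V)² + (-1·δt/t)²
  V term: (1×0.0896)² = 0.00803
  t term: (-1×0.0717)² = 0.00514
Total = 0.0132. Share from t = 0.00514/0.0132 = 0.390.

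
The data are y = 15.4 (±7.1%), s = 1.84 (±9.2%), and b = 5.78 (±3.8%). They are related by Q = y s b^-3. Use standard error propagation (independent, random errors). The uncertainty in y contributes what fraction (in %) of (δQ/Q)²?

19.0%

(δQ/Q)² = (1·δy/y)² + (1·δs/s)² + (-3·δb/b)²
  y term: (1×0.0710)² = 0.00504
  s term: (1×0.0920)² = 0.00846
  b term: (-3×0.0380)² = 0.0130
Total = 0.0265. Share from y = 0.00504/0.0265 = 0.190.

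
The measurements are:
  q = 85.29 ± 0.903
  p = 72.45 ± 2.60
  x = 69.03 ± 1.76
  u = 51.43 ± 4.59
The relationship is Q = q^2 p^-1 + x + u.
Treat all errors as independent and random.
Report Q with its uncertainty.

Let w = q^2·p^-1 = 100.4. δw/w = √((2·δq/q)² + (-1·δp/p)²) = √(0.000448 + 0.00129) = 0.0417, so δw = 4.18.
Q = w + x + u: δQ = √(δw² + δx² + δu²) = √(17.5 + 3.10 + 21.1) = 6.46
Q = 220.9.

220.9 ± 6.46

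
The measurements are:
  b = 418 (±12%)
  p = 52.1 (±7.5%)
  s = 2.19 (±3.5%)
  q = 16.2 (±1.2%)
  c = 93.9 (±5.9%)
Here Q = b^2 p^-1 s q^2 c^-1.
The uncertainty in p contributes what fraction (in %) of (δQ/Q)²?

8.21%

(δQ/Q)² = (2·δb/b)² + (-1·δp/p)² + (1·δs/s)² + (2·δq/q)² + (-1·δc/c)²
  b term: (2×0.120)² = 0.0576
  p term: (-1×0.0750)² = 0.00562
  s term: (1×0.0350)² = 0.00123
  q term: (2×0.0120)² = 0.000576
  c term: (-1×0.0590)² = 0.00348
Total = 0.0685. Share from p = 0.00562/0.0685 = 0.0821.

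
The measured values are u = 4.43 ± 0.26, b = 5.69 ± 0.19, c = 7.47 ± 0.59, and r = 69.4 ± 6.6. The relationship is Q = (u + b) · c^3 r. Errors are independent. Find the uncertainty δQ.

Let w = u + b = 10.1. δw = √(δu² + δb²) = √(0.0676 + 0.0361) = 0.322, so δw/w = 0.0318.
Q is then a monomial in w, c, r:
δQ/Q = √((δw/w)² + (3·δc/c)² + (1·δr/r)²) = √(0.00101 + 0.0561 + 0.00904) = 0.257
Q = 2.93e+05, so δQ = 0.257 × 2.93e+05 = 75300.

75300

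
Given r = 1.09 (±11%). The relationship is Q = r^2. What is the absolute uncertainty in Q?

Since Q is a product/quotient, work with relative uncertainties:
  (2·δr/r)² = (2×0.110)² = 0.0484
δQ/Q = √(0.0484) = 0.220
Q = 1.19, so δQ = 0.220 × 1.19 = 0.261.

0.261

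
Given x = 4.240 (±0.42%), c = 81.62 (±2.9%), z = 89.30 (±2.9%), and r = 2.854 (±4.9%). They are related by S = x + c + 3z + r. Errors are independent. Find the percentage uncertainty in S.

2.28%

S is a linear combination, so absolute uncertainties add in quadrature:
  (δx)² = 0.000317;  (δc)² = 5.60;  (3·δz)² = 60.4;  (δr)² = 0.0196
δS = √(66.0) = 8.12
S = 356.6, so δS/S = 8.12/356.6 = 0.0228.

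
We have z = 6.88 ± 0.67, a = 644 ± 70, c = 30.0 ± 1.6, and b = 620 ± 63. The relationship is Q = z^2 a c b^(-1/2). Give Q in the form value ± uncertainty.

Each factor contributes (exponent × relative error)² to (δQ/Q)²:
  (2·δz/z)² = (2×0.0974)² = 0.0379;  (1·δa/a)² = (1×0.109)² = 0.0118;  (1·δc/c)² = (1×0.0533)² = 0.00284;  (−½·δb/b)² = (-0.5×0.102)² = 0.00258
δQ/Q = √(0.0552) = 0.235
Q = 36700, so δQ = 0.235 × 36700 = 8630.

36700 ± 8630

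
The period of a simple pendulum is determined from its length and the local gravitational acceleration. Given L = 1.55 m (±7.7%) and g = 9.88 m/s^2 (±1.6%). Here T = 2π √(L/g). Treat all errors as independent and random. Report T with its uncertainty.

Relative error in a monomial: (δT/T)² = Σ (nᵢ · δxᵢ/xᵢ)².
  (½·δL/L)² = (0.5×0.0770)² = 0.00148;  (−½·δg/g)² = (-0.5×0.0160)² = 6.4e-05
δT/T = √(0.00155) = 0.0393
T = 2.49 s, so δT = 0.0393 × 2.49 = 0.0979 s.

2.49 ± 0.0979 s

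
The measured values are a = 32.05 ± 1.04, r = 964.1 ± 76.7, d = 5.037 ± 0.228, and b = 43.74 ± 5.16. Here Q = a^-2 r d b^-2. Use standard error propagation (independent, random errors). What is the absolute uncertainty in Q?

0.000646

Products/powers → add relative errors in quadrature, weighted by exponent:
  (-2·δa/a)² = (-2×0.0324)² = 0.00421;  (1·δr/r)² = (1×0.0796)² = 0.00633;  (1·δd/d)² = (1×0.0453)² = 0.00205;  (-2·δb/b)² = (-2×0.118)² = 0.0557
δQ/Q = √(0.0683) = 0.261
Q = 0.002471, so δQ = 0.261 × 0.002471 = 0.000646.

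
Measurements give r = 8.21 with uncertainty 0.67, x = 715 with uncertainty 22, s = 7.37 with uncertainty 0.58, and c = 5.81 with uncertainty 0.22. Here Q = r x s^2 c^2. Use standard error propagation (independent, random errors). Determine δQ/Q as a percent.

Each factor contributes (exponent × relative error)² to (δQ/Q)²:
  (1·δr/r)² = (1×0.0816)² = 0.00666;  (1·δx/x)² = (1×0.0308)² = 0.000947;  (2·δs/s)² = (2×0.0787)² = 0.0248;  (2·δc/c)² = (2×0.0379)² = 0.00574
δQ/Q = √(0.0381) = 0.195

19.5%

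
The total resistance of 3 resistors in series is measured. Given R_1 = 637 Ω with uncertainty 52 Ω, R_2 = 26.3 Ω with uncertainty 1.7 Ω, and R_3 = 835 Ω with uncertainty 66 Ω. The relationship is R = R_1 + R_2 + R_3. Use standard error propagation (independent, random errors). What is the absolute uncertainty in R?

84.0 Ω

Absolute uncertainties add in quadrature for a linear combination:
  (δR_1)² = 2700;  (δR_2)² = 2.89;  (δR_3)² = 4360
δR = √(7060) = 84.0 Ω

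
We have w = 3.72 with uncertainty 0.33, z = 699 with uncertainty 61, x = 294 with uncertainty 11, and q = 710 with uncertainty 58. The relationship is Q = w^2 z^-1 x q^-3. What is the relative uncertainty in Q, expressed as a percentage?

Since Q is a product/quotient, work with relative uncertainties:
  (2·δw/w)² = (2×0.0887)² = 0.0315;  (-1·δz/z)² = (-1×0.0873)² = 0.00762;  (1·δx/x)² = (1×0.0374)² = 0.00140;  (-3·δq/q)² = (-3×0.0817)² = 0.0601
δQ/Q = √(0.101) = 0.317

31.7%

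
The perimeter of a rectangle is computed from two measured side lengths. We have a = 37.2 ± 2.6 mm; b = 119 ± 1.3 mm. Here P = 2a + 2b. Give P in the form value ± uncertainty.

312 ± 5.81 mm

Each term contributes (cᵢ δxᵢ)² to (δP)²:
  (2·δa)² = 27.0;  (2·δb)² = 6.76
δP = √(33.8) = 5.81 mm
P = 312 mm.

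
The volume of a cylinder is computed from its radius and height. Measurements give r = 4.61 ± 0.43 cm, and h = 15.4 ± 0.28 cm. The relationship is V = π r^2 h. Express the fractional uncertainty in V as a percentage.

18.7%

For a monomial V ∝ r^2, h, fractional errors add in quadrature:
  (2·δr/r)² = (2×0.0933)² = 0.0348;  (1·δh/h)² = (1×0.0182)² = 0.000331
δV/V = √(0.0351) = 0.187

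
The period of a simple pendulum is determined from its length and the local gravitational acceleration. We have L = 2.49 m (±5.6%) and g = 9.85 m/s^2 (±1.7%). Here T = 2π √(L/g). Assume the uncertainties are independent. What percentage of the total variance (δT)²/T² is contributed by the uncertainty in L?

(δT/T)² = (½·δL/L)² + (−½·δg/g)²
  L term: (0.5×0.0560)² = 0.000784
  g term: (-0.5×0.0170)² = 7.23e-05
Total = 0.000856. Share from L = 0.000784/0.000856 = 0.916.

91.6%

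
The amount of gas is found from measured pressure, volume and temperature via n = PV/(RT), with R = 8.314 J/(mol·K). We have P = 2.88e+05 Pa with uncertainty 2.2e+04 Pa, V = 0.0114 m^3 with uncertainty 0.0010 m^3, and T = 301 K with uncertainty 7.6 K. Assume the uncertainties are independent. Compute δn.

0.156 mol

Since n is a product/quotient, work with relative uncertainties:
  (1·δP/P)² = (1×0.0764)² = 0.00584;  (1·δV/V)² = (1×0.0877)² = 0.00769;  (-1·δT/T)² = (-1×0.0252)² = 0.000638
δn/n = √(0.0142) = 0.119
n = 1.31 mol, so δn = 0.119 × 1.31 = 0.156 mol.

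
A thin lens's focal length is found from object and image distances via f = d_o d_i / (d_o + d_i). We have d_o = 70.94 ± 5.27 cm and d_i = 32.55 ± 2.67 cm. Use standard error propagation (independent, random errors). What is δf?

∂f/∂d_o = (d_i/(d_o+d_i))² = 0.0989;  ∂f/∂d_i = (d_o/(d_o+d_i))² = 0.470
δf = √((∂f/∂d_o · δd_o)² + (∂f/∂d_i · δd_i)²) = √(0.272 + 1.57) = 1.36 cm

1.36 cm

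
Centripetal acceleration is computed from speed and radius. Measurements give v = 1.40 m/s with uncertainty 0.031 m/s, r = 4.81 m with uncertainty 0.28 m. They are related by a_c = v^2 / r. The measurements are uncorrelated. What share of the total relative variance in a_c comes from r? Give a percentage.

63.3%

(δa_c/a_c)² = (2·δv/v)² + (-1·δr/r)²
  v term: (2×0.0221)² = 0.00196
  r term: (-1×0.0582)² = 0.00339
Total = 0.00535. Share from r = 0.00339/0.00535 = 0.633.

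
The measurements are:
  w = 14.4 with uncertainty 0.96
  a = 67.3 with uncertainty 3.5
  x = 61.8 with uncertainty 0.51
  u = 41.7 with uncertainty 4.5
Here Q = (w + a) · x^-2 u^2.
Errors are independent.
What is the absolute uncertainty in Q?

8.22

Let h = w + a = 81.7. δh = √(δw² + δa²) = √(0.922 + 12.2) = 3.63, so δh/h = 0.0444.
Q is then a monomial in h, x, u:
δQ/Q = √((δh/h)² + (-2·δx/x)² + (2·δu/u)²) = √(0.00197 + 0.000272 + 0.0466) = 0.221
Q = 37.2, so δQ = 0.221 × 37.2 = 8.22.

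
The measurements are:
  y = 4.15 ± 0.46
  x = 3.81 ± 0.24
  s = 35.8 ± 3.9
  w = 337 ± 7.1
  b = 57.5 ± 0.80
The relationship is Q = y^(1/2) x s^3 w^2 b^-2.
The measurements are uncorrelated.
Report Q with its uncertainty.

Since Q is a product/quotient, work with relative uncertainties:
  (½·δy/y)² = (0.5×0.111)² = 0.00307;  (1·δx/x)² = (1×0.0630)² = 0.00397;  (3·δs/s)² = (3×0.109)² = 0.107;  (2·δw/w)² = (2×0.0211)² = 0.00178;  (-2·δb/b)² = (-2×0.0139)² = 0.000774
δQ/Q = √(0.116) = 0.341
Q = 1.22e+07, so δQ = 0.341 × 1.22e+07 = 4.17e+06.

(1.22 ± 0.417) × 10^7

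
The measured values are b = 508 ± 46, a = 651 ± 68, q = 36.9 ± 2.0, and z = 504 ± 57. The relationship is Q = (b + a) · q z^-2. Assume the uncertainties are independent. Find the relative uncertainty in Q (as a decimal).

0.243

Let u = b + a = 1160. δu = √(δb² + δa²) = √(2120 + 4620) = 82.1, so δu/u = 0.0708.
Q is then a monomial in u, q, z:
δQ/Q = √((δu/u)² + (1·δq/q)² + (-2·δz/z)²) = √(0.00502 + 0.00294 + 0.0512) = 0.243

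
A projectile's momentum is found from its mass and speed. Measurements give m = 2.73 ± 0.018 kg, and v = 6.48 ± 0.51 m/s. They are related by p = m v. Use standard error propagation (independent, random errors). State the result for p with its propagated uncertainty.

Relative error in a monomial: (δp/p)² = Σ (nᵢ · δxᵢ/xᵢ)².
  (1·δm/m)² = (1×0.00659)² = 4.35e-05;  (1·δv/v)² = (1×0.0787)² = 0.00619
δp/p = √(0.00624) = 0.0790
p = 17.7 kg·m/s, so δp = 0.0790 × 17.7 = 1.40 kg·m/s.

17.7 ± 1.40 kg·m/s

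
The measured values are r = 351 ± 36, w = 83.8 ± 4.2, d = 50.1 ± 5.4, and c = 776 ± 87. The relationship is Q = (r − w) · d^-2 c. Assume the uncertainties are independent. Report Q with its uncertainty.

82.6 ± 23.0

Let u = r − w = 267. δu = √(δr² + δw²) = √(1300 + 17.6) = 36.2, so δu/u = 0.136.
Q is then a monomial in u, d, c:
δQ/Q = √((δu/u)² + (-2·δd/d)² + (1·δc/c)²) = √(0.0184 + 0.0465 + 0.0126) = 0.278
Q = 82.6, so δQ = 0.278 × 82.6 = 23.0.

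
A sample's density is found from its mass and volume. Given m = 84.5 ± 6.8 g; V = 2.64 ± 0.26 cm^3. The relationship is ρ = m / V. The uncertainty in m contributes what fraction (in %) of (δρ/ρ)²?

40.0%

(δρ/ρ)² = (1·δm/m)² + (-1·δV/V)²
  m term: (1×0.0805)² = 0.00648
  V term: (-1×0.0985)² = 0.00970
Total = 0.0162. Share from m = 0.00648/0.0162 = 0.400.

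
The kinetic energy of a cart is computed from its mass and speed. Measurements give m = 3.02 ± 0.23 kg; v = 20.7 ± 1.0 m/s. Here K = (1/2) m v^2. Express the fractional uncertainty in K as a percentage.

12.3%

Relative error in a monomial: (δK/K)² = Σ (nᵢ · δxᵢ/xᵢ)².
  (1·δm/m)² = (1×0.0762)² = 0.00580;  (2·δv/v)² = (2×0.0483)² = 0.00934
δK/K = √(0.0151) = 0.123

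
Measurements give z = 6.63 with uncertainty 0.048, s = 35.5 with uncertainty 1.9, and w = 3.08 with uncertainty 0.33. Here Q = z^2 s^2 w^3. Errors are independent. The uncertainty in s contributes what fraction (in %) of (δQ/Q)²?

(δQ/Q)² = (2·δz/z)² + (2·δs/s)² + (3·δw/w)²
  z term: (2×0.00724)² = 0.000210
  s term: (2×0.0535)² = 0.0115
  w term: (3×0.107)² = 0.103
Total = 0.115. Share from s = 0.0115/0.115 = 0.0996.

9.96%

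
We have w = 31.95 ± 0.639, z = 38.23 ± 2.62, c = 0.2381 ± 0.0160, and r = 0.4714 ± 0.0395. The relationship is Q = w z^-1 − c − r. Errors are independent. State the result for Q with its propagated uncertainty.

Let p = w·z^-1 = 0.8357. δp/p = √((1·δw/w)² + (-1·δz/z)²) = √(0.000400 + 0.00470) = 0.0714, so δp = 0.0597.
Q = p − c − r: δQ = √(δp² + δc² + δr²) = √(0.00356 + 0.000256 + 0.00156) = 0.0733
Q = 0.1262.

0.1262 ± 0.0733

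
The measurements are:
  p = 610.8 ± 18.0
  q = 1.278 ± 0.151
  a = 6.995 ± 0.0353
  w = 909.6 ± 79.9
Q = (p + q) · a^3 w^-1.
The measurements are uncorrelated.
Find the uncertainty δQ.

21.6

Let u = p + q = 612.1. δu = √(δp² + δq²) = √(324 + 0.0228) = 18.0, so δu/u = 0.0294.
Q is then a monomial in u, a, w:
δQ/Q = √((δu/u)² + (3·δa/a)² + (-1·δw/w)²) = √(0.000865 + 0.000229 + 0.00772) = 0.0939
Q = 230.3, so δQ = 0.0939 × 230.3 = 21.6.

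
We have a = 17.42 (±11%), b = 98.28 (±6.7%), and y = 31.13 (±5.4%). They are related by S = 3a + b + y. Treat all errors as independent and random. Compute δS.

8.90

For a sum/difference, combine absolute errors in quadrature:
  (3·δa)² = 33.0;  (δb)² = 43.4;  (δy)² = 2.83
δS = √(79.2) = 8.90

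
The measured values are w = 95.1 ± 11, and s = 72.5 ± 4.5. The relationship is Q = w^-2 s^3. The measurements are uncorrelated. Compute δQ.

Relative error in a monomial: (δQ/Q)² = Σ (nᵢ · δxᵢ/xᵢ)².
  (-2·δw/w)² = (-2×0.116)² = 0.0535;  (3·δs/s)² = (3×0.0621)² = 0.0347
δQ/Q = √(0.0882) = 0.297
Q = 42.1, so δQ = 0.297 × 42.1 = 12.5.

12.5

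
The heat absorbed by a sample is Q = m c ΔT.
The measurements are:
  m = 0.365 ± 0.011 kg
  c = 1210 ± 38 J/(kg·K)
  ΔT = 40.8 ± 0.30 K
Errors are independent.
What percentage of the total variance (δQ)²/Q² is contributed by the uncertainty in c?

50.6%

(δQ/Q)² = (1·δm/m)² + (1·δc/c)² + (1·δΔT/ΔT)²
  m term: (1×0.0301)² = 0.000908
  c term: (1×0.0314)² = 0.000986
  ΔT term: (1×0.00735)² = 5.41e-05
Total = 0.00195. Share from c = 0.000986/0.00195 = 0.506.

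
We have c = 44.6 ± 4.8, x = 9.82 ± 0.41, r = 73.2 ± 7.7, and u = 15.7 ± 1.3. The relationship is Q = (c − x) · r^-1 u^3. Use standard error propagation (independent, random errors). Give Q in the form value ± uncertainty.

Let w = c − x = 34.8. δw = √(δc² + δx²) = √(23.0 + 0.168) = 4.82, so δw/w = 0.139.
Q is then a monomial in w, r, u:
δQ/Q = √((δw/w)² + (-1·δr/r)² + (3·δu/u)²) = √(0.0192 + 0.0111 + 0.0617) = 0.303
Q = 1840, so δQ = 0.303 × 1840 = 558.

1840 ± 558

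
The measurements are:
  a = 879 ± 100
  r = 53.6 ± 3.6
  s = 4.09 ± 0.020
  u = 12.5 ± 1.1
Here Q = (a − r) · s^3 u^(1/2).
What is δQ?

Let w = a − r = 825. δw = √(δa² + δr²) = √(10000 + 13.0) = 100, so δw/w = 0.121.
Q is then a monomial in w, s, u:
δQ/Q = √((δw/w)² + (3·δs/s)² + (½·δu/u)²) = √(0.0147 + 0.000215 + 0.00194) = 0.130
Q = 2e+05, so δQ = 0.130 × 2e+05 = 25900.

25900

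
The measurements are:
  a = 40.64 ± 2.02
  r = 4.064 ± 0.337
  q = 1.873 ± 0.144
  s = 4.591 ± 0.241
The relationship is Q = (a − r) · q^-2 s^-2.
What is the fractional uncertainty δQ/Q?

Let u = a − r = 36.58. δu = √(δa² + δr²) = √(4.08 + 0.114) = 2.05, so δu/u = 0.0560.
Q is then a monomial in u, q, s:
δQ/Q = √((δu/u)² + (-2·δq/q)² + (-2·δs/s)²) = √(0.00313 + 0.0236 + 0.0110) = 0.194

0.194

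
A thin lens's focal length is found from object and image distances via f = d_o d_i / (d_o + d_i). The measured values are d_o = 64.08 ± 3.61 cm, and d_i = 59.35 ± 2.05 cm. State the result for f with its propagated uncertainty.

∂f/∂d_o = (d_i/(d_o+d_i))² = 0.231;  ∂f/∂d_i = (d_o/(d_o+d_i))² = 0.270
δf = √((∂f/∂d_o · δd_o)² + (∂f/∂d_i · δd_i)²) = √(0.697 + 0.305) = 1.00 cm
f = 30.81 cm.

30.81 ± 1.00 cm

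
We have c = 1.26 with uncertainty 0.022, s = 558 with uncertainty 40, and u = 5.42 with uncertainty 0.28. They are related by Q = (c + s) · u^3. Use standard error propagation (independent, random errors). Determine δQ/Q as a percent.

17.1%

Let w = c + s = 559. δw = √(δc² + δs²) = √(0.000484 + 1600) = 40.0, so δw/w = 0.0715.
Q is then a monomial in w, u:
δQ/Q = √((δw/w)² + (3·δu/u)²) = √(0.00512 + 0.0240) = 0.171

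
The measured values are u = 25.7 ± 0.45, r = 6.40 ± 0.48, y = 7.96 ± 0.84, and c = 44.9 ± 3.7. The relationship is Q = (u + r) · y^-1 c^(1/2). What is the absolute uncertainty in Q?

3.11

Let w = u + r = 32.1. δw = √(δu² + δr²) = √(0.203 + 0.230) = 0.658, so δw/w = 0.0205.
Q is then a monomial in w, y, c:
δQ/Q = √((δw/w)² + (-1·δy/y)² + (½·δc/c)²) = √(0.000420 + 0.0111 + 0.00170) = 0.115
Q = 27.0, so δQ = 0.115 × 27.0 = 3.11.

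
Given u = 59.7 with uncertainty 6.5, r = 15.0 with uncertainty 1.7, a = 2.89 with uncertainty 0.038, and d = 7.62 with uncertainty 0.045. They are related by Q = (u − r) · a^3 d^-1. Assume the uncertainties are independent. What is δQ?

Let w = u − r = 44.7. δw = √(δu² + δr²) = √(42.2 + 2.89) = 6.72, so δw/w = 0.150.
Q is then a monomial in w, a, d:
δQ/Q = √((δw/w)² + (3·δa/a)² + (-1·δd/d)²) = √(0.0226 + 0.00156 + 3.49e-05) = 0.156
Q = 142, so δQ = 0.156 × 142 = 22.0.

22.0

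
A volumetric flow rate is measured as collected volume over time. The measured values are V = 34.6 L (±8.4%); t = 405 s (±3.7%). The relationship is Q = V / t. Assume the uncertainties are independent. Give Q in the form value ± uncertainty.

0.0854 ± 0.00784 L/s

Products/powers → add relative errors in quadrature, weighted by exponent:
  (1·δV/V)² = (1×0.0840)² = 0.00706;  (-1·δt/t)² = (-1×0.0370)² = 0.00137
δQ/Q = √(0.00843) = 0.0918
Q = 0.0854 L/s, so δQ = 0.0918 × 0.0854 = 0.00784 L/s.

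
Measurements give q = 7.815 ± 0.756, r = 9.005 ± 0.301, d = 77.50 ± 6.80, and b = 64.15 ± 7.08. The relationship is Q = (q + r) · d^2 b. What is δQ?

1.38e+06

Let u = q + r = 16.82. δu = √(δq² + δr²) = √(0.572 + 0.0906) = 0.814, so δu/u = 0.0484.
Q is then a monomial in u, d, b:
δQ/Q = √((δu/u)² + (2·δd/d)² + (1·δb/b)²) = √(0.00234 + 0.0308 + 0.0122) = 0.213
Q = 6.481e+06, so δQ = 0.213 × 6.481e+06 = 1.38e+06.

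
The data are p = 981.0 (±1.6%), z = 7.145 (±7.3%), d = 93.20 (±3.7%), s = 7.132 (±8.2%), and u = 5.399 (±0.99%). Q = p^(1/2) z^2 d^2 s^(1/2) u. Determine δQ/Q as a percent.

Products/powers → add relative errors in quadrature, weighted by exponent:
  (½·δp/p)² = (0.5×0.0160)² = 6.4e-05;  (2·δz/z)² = (2×0.0730)² = 0.0213;  (2·δd/d)² = (2×0.0370)² = 0.00548;  (½·δs/s)² = (0.5×0.0820)² = 0.00168;  (1·δu/u)² = (1×0.00990)² = 9.8e-05
δQ/Q = √(0.0286) = 0.169

16.9%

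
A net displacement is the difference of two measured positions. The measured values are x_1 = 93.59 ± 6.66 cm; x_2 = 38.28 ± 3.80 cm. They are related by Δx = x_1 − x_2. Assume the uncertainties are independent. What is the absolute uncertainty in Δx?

Sums and differences: (δΔx)² = Σ (cᵢ δxᵢ)².
  (δx_1)² = 44.4;  (δx_2)² = 14.4
δΔx = √(58.8) = 7.67 cm

7.67 cm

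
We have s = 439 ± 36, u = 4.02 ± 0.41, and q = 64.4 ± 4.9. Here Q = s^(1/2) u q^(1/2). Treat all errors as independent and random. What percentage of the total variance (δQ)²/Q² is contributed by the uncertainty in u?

76.9%

(δQ/Q)² = (½·δs/s)² + (1·δu/u)² + (½·δq/q)²
  s term: (0.5×0.0820)² = 0.00168
  u term: (1×0.102)² = 0.0104
  q term: (0.5×0.0761)² = 0.00145
Total = 0.0135. Share from u = 0.0104/0.0135 = 0.769.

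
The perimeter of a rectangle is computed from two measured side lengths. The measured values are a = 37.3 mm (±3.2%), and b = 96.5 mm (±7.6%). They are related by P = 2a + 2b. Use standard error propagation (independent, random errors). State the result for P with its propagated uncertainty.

Each term contributes (cᵢ δxᵢ)² to (δP)²:
  (2·δa)² = 5.70;  (2·δb)² = 215
δP = √(221) = 14.9 mm
P = 268 mm.

268 ± 14.9 mm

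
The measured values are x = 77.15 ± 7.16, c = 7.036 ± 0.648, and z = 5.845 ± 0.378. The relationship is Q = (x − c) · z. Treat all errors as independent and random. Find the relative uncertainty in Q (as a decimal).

0.121

Let u = x − c = 70.11. δu = √(δx² + δc²) = √(51.3 + 0.420) = 7.19, so δu/u = 0.103.
Q is then a monomial in u, z:
δQ/Q = √((δu/u)² + (1·δz/z)²) = √(0.0105 + 0.00418) = 0.121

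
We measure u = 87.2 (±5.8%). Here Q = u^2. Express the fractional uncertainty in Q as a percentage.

11.6%

Q is a product of powers, so relative uncertainties combine in quadrature:
  (2·δu/u)² = (2×0.0580)² = 0.0135
δQ/Q = √(0.0135) = 0.116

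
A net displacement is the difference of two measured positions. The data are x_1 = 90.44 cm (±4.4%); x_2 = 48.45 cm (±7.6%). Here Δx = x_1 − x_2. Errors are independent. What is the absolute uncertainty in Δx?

5.42 cm

Absolute uncertainties add in quadrature for a linear combination:
  (δx_1)² = 15.8;  (δx_2)² = 13.6
δΔx = √(29.4) = 5.42 cm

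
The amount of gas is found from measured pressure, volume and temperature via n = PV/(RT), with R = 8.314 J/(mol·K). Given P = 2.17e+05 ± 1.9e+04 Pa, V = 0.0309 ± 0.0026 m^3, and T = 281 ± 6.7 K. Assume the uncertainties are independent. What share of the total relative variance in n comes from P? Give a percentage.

50.1%

(δn/n)² = (1·δP/P)² + (1·δV/V)² + (-1·δT/T)²
  P term: (1×0.0876)² = 0.00767
  V term: (1×0.0841)² = 0.00708
  T term: (-1×0.0238)² = 0.000569
Total = 0.0153. Share from P = 0.00767/0.0153 = 0.501.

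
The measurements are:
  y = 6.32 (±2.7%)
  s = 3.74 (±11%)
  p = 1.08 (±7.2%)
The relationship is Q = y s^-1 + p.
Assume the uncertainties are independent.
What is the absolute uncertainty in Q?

0.207

Let w = y·s^-1 = 1.69. δw/w = √((1·δy/y)² + (-1·δs/s)²) = √(0.000729 + 0.0121) = 0.113, so δw = 0.191.
Q = w + p: δQ = √(δw² + δp²) = √(0.0366 + 0.00605) = 0.207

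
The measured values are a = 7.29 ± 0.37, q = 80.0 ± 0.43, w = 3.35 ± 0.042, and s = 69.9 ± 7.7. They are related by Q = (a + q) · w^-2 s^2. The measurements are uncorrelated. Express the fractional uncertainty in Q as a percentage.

22.2%

Let u = a + q = 87.3. δu = √(δa² + δq²) = √(0.137 + 0.185) = 0.567, so δu/u = 0.00650.
Q is then a monomial in u, w, s:
δQ/Q = √((δu/u)² + (-2·δw/w)² + (2·δs/s)²) = √(4.22e-05 + 0.000629 + 0.0485) = 0.222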